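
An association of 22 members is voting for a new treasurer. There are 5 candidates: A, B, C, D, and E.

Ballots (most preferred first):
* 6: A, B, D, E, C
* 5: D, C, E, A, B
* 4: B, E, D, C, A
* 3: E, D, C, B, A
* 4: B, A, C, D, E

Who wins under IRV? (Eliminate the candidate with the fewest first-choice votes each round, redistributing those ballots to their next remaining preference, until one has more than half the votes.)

Round 1: A 6, B 8, C 0, D 5, E 3. C eliminated.
Round 2: A 6, B 8, D 5, E 3. E eliminated.
Round 3: A 6, B 8, D 8. A eliminated.
Round 4: B 14, D 8. B has a majority (≥12).

B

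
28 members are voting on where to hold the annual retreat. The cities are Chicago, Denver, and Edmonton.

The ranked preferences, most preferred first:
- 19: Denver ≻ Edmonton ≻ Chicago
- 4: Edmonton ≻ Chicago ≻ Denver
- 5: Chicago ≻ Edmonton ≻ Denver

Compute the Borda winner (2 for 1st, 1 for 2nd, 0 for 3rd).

Chicago: 19×0 + 4×1 + 5×2 = 14
Denver: 19×2 + 4×0 + 5×0 = 38
Edmonton: 19×1 + 4×2 + 5×1 = 32

Denver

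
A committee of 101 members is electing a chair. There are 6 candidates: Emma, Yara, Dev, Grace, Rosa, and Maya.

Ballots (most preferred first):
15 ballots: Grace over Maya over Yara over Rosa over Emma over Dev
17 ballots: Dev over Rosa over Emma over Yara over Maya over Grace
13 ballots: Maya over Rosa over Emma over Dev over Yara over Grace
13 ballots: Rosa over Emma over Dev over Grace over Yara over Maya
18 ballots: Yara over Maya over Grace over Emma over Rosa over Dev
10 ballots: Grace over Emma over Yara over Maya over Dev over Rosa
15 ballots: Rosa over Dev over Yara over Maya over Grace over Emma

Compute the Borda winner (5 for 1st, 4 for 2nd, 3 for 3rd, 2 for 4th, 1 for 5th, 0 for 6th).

Emma: 15×1 + 17×3 + 13×3 + 13×4 + 18×2 + 10×4 + 15×0 = 233
Yara: 15×3 + 17×2 + 13×1 + 13×1 + 18×5 + 10×3 + 15×3 = 270
Dev: 15×0 + 17×5 + 13×2 + 13×3 + 18×0 + 10×1 + 15×4 = 220
Grace: 15×5 + 17×0 + 13×0 + 13×2 + 18×3 + 10×5 + 15×1 = 220
Rosa: 15×2 + 17×4 + 13×4 + 13×5 + 18×1 + 10×0 + 15×5 = 308
Maya: 15×4 + 17×1 + 13×5 + 13×0 + 18×4 + 10×2 + 15×2 = 264

Rosa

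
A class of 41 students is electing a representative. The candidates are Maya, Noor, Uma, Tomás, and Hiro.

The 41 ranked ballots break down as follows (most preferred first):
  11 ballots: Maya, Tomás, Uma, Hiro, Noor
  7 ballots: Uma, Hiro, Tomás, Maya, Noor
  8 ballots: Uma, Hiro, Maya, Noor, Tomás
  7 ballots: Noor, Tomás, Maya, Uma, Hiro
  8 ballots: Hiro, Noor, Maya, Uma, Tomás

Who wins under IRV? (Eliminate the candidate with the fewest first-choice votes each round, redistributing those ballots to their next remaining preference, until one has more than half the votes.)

Maya

Round 1: Maya 11, Noor 7, Uma 15, Tomás 0, Hiro 8. Tomás eliminated.
Round 2: Maya 11, Noor 7, Uma 15, Hiro 8. Noor eliminated.
Round 3: Maya 18, Uma 15, Hiro 8. Hiro eliminated.
Round 4: Maya 26, Uma 15. Maya has a majority (≥21).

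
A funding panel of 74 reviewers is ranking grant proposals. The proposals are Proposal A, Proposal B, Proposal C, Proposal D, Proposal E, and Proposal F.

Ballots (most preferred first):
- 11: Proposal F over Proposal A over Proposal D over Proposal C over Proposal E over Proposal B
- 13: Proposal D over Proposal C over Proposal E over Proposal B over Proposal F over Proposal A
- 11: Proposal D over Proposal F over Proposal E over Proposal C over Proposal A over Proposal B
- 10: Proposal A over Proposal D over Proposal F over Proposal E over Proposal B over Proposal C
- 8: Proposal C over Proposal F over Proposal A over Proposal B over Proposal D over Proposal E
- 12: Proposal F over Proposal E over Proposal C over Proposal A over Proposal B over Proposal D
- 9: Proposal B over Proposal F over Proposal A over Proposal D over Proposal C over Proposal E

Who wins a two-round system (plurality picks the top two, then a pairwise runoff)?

Proposal F

Round 1 first-place votes: Proposal A 10, Proposal B 9, Proposal C 8, Proposal D 24, Proposal E 0, Proposal F 23. Proposal D and Proposal F advance.
Runoff: Proposal D is ranked above Proposal F on 34 ballots, Proposal F above Proposal D on 40.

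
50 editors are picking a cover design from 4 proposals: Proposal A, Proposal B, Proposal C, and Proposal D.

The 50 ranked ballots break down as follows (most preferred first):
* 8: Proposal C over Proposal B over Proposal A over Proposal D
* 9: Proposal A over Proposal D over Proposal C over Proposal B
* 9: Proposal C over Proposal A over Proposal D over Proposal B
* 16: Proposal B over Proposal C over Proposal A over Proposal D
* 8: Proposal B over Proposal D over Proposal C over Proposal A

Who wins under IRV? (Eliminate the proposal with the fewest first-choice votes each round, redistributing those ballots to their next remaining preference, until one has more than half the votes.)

Round 1: Proposal A 9, Proposal B 24, Proposal C 17, Proposal D 0. Proposal D eliminated.
Round 2: Proposal A 9, Proposal B 24, Proposal C 17. Proposal A eliminated.
Round 3: Proposal B 24, Proposal C 26. Proposal C has a majority (≥26).

Proposal C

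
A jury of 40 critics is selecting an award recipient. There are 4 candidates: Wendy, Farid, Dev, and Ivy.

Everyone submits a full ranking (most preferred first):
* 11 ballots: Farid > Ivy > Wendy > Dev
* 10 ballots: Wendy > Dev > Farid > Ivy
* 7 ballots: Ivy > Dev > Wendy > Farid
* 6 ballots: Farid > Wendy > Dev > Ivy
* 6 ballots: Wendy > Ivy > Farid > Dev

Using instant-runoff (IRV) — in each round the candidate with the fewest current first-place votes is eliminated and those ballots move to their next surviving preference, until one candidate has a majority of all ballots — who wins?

Round 1: Wendy 16, Farid 17, Dev 0, Ivy 7. Dev eliminated.
Round 2: Wendy 16, Farid 17, Ivy 7. Ivy eliminated.
Round 3: Wendy 23, Farid 17. Wendy has a majority (≥21).

Wendy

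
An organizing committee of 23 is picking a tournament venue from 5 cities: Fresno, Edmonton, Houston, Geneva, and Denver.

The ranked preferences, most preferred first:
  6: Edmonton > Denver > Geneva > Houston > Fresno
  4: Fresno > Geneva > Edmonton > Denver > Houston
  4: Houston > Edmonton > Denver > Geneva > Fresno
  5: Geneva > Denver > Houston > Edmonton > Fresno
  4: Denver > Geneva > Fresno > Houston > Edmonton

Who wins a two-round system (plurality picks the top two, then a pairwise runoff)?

Geneva

Round 1 first-place votes: Fresno 4, Edmonton 6, Houston 4, Geneva 5, Denver 4. Edmonton and Geneva advance.
Runoff: Edmonton is ranked above Geneva on 10 ballots, Geneva above Edmonton on 13.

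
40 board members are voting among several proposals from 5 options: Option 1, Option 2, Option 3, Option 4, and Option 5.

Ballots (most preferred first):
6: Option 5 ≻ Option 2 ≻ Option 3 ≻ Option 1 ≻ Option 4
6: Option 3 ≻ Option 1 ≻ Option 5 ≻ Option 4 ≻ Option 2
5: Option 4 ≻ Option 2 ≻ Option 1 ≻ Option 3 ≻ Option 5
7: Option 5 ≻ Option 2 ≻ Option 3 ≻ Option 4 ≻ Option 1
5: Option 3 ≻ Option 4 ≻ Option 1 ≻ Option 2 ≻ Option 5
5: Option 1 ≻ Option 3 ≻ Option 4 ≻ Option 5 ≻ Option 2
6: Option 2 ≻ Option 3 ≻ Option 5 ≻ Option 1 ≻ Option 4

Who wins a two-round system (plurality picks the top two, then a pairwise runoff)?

Option 3

Round 1 first-place votes: Option 1 5, Option 2 6, Option 3 11, Option 4 5, Option 5 13. Option 5 and Option 3 advance.
Runoff: Option 5 is ranked above Option 3 on 13 ballots, Option 3 above Option 5 on 27.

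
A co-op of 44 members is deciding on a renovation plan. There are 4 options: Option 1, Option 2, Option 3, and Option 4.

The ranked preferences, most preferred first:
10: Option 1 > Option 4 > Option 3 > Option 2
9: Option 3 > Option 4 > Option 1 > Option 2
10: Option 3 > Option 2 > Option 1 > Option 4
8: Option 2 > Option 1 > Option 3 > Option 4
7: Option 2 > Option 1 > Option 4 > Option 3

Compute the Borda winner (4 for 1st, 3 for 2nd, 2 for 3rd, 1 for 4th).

Option 1

Option 1: 10×4 + 9×2 + 10×2 + 8×3 + 7×3 = 123
Option 2: 10×1 + 9×1 + 10×3 + 8×4 + 7×4 = 109
Option 3: 10×2 + 9×4 + 10×4 + 8×2 + 7×1 = 119
Option 4: 10×3 + 9×3 + 10×1 + 8×1 + 7×2 = 89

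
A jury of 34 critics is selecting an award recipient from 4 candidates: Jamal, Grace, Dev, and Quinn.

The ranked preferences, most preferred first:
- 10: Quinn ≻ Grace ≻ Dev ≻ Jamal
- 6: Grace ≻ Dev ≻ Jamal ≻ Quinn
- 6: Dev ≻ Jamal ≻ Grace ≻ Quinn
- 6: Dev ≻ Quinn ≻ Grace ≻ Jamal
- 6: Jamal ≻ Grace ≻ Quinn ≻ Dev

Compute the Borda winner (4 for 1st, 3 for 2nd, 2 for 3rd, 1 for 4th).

Jamal: 10×1 + 6×2 + 6×3 + 6×1 + 6×4 = 70
Grace: 10×3 + 6×4 + 6×2 + 6×2 + 6×3 = 96
Dev: 10×2 + 6×3 + 6×4 + 6×4 + 6×1 = 92
Quinn: 10×4 + 6×1 + 6×1 + 6×3 + 6×2 = 82

Grace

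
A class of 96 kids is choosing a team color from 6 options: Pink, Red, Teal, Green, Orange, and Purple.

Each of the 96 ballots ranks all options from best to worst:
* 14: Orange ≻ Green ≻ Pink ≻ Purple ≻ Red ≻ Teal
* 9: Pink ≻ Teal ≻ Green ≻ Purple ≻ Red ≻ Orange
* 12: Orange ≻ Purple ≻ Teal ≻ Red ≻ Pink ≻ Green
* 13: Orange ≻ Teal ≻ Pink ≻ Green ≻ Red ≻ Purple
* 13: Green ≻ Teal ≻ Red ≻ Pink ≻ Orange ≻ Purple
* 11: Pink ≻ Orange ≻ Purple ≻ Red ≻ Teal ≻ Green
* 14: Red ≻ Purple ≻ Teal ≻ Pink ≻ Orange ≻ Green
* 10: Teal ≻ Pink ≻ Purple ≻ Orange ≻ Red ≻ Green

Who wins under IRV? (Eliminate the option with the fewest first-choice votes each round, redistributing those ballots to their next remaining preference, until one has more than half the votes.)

Round 1: Pink 20, Red 14, Teal 10, Green 13, Orange 39, Purple 0. Purple eliminated.
Round 2: Pink 20, Red 14, Teal 10, Green 13, Orange 39. Teal eliminated.
Round 3: Pink 30, Red 14, Green 13, Orange 39. Green eliminated.
Round 4: Pink 30, Red 27, Orange 39. Red eliminated.
Round 5: Pink 57, Orange 39. Pink has a majority (≥49).

Pink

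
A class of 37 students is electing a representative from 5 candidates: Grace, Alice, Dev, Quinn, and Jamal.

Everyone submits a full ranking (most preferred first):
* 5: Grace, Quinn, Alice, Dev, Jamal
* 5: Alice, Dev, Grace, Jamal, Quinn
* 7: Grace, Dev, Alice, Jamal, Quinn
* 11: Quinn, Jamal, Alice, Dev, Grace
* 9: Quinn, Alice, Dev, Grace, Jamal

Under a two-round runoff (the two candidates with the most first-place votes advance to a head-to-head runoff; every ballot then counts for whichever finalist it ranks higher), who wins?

Quinn

Round 1 first-place votes: Grace 12, Alice 5, Dev 0, Quinn 20, Jamal 0. Quinn and Grace advance.
Runoff: Quinn is ranked above Grace on 20 ballots, Grace above Quinn on 17.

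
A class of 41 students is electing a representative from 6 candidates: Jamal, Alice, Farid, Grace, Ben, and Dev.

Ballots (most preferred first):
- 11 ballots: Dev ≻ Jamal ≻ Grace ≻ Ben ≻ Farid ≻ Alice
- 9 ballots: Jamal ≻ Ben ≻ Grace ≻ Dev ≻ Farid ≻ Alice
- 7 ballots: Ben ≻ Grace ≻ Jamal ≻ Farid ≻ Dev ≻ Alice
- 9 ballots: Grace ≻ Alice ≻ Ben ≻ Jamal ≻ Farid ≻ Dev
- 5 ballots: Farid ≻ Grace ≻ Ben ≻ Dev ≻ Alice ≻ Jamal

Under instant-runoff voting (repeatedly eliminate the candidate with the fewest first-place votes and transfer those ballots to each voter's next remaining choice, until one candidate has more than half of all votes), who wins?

Grace

Round 1: Jamal 9, Alice 0, Farid 5, Grace 9, Ben 7, Dev 11. Alice eliminated.
Round 2: Jamal 9, Farid 5, Grace 9, Ben 7, Dev 11. Farid eliminated.
Round 3: Jamal 9, Grace 14, Ben 7, Dev 11. Ben eliminated.
Round 4: Jamal 9, Grace 21, Dev 11. Grace has a majority (≥21).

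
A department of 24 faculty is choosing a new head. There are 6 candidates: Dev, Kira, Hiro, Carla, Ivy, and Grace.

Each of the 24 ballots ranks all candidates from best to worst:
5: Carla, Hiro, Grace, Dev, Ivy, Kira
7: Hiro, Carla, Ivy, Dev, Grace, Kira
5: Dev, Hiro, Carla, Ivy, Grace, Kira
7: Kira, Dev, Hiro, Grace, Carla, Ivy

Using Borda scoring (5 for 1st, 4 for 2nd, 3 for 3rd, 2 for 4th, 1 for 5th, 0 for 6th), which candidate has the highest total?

Hiro

Dev: 5×2 + 7×2 + 5×5 + 7×4 = 77
Kira: 5×0 + 7×0 + 5×0 + 7×5 = 35
Hiro: 5×4 + 7×5 + 5×4 + 7×3 = 96
Carla: 5×5 + 7×4 + 5×3 + 7×1 = 75
Ivy: 5×1 + 7×3 + 5×2 + 7×0 = 36
Grace: 5×3 + 7×1 + 5×1 + 7×2 = 41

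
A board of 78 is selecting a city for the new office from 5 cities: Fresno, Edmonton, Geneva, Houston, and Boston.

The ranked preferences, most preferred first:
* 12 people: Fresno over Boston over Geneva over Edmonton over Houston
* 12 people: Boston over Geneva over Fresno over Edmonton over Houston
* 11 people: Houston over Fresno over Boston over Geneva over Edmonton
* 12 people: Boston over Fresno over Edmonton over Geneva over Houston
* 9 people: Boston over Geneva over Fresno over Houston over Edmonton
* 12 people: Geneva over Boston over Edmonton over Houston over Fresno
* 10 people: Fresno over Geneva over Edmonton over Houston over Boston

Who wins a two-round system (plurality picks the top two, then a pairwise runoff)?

Boston

Round 1 first-place votes: Fresno 22, Edmonton 0, Geneva 12, Houston 11, Boston 33. Boston and Fresno advance.
Runoff: Boston is ranked above Fresno on 45 ballots, Fresno above Boston on 33.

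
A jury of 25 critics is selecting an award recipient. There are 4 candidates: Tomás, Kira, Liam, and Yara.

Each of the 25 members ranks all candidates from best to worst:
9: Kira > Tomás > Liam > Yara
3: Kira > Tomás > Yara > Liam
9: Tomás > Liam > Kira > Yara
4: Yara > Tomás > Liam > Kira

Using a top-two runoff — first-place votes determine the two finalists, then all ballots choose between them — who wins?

Tomás

Round 1 first-place votes: Tomás 9, Kira 12, Liam 0, Yara 4. Kira and Tomás advance.
Runoff: Kira is ranked above Tomás on 12 ballots, Tomás above Kira on 13.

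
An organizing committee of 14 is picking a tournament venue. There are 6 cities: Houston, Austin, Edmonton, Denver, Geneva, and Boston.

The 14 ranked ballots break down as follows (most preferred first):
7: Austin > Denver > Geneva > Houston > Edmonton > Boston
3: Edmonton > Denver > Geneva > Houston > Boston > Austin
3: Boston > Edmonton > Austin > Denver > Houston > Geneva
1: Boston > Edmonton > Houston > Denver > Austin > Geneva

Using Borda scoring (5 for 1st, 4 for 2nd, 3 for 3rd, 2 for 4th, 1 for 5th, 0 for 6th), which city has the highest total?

Denver

Houston: 7×2 + 3×2 + 3×1 + 1×3 = 26
Austin: 7×5 + 3×0 + 3×3 + 1×1 = 45
Edmonton: 7×1 + 3×5 + 3×4 + 1×4 = 38
Denver: 7×4 + 3×4 + 3×2 + 1×2 = 48
Geneva: 7×3 + 3×3 + 3×0 + 1×0 = 30
Boston: 7×0 + 3×1 + 3×5 + 1×5 = 23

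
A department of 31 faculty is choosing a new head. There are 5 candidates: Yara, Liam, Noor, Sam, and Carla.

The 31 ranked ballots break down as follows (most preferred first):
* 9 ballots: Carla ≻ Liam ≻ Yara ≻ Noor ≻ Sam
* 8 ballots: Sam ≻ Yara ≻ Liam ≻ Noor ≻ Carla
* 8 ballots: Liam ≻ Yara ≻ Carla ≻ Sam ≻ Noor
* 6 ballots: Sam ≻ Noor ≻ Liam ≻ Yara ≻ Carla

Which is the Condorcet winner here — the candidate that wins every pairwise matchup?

Liam

Liam vs Yara: 23–8
Liam vs Noor: 25–6
Liam vs Sam: 17–14
Liam vs Carla: 22–9
Liam beats every other candidate.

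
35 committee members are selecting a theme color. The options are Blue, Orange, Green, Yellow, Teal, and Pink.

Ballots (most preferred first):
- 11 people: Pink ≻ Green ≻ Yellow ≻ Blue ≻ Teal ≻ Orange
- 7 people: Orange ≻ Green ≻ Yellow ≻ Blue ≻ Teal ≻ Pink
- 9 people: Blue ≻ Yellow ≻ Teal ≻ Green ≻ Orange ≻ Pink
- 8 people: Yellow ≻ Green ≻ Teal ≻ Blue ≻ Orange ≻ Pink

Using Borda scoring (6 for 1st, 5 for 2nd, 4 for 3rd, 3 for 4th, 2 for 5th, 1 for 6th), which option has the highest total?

Yellow

Blue: 11×3 + 7×3 + 9×6 + 8×3 = 132
Orange: 11×1 + 7×6 + 9×2 + 8×2 = 87
Green: 11×5 + 7×5 + 9×3 + 8×5 = 157
Yellow: 11×4 + 7×4 + 9×5 + 8×6 = 165
Teal: 11×2 + 7×2 + 9×4 + 8×4 = 104
Pink: 11×6 + 7×1 + 9×1 + 8×1 = 90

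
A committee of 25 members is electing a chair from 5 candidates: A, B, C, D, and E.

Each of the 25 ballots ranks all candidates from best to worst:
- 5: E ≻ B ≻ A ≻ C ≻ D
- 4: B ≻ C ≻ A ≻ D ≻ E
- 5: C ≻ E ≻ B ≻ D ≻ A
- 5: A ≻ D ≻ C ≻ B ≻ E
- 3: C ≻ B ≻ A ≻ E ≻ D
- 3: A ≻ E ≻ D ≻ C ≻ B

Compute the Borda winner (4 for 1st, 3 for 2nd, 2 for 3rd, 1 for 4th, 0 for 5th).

A: 5×2 + 4×2 + 5×0 + 5×4 + 3×2 + 3×4 = 56
B: 5×3 + 4×4 + 5×2 + 5×1 + 3×3 + 3×0 = 55
C: 5×1 + 4×3 + 5×4 + 5×2 + 3×4 + 3×1 = 62
D: 5×0 + 4×1 + 5×1 + 5×3 + 3×0 + 3×2 = 30
E: 5×4 + 4×0 + 5×3 + 5×0 + 3×1 + 3×3 = 47

C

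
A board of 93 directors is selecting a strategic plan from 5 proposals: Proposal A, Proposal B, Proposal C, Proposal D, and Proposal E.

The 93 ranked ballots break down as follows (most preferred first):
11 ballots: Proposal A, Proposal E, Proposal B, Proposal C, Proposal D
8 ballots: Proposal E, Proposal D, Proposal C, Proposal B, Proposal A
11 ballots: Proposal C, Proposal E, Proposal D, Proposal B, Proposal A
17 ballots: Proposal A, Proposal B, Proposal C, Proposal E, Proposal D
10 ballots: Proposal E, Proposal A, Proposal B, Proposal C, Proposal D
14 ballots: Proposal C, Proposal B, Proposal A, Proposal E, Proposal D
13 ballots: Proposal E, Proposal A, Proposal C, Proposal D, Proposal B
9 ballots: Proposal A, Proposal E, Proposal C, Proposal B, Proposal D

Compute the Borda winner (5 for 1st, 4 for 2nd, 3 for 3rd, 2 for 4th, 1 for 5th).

Proposal A: 11×5 + 8×1 + 11×1 + 17×5 + 10×4 + 14×3 + 13×4 + 9×5 = 338
Proposal B: 11×3 + 8×2 + 11×2 + 17×4 + 10×3 + 14×4 + 13×1 + 9×2 = 256
Proposal C: 11×2 + 8×3 + 11×5 + 17×3 + 10×2 + 14×5 + 13×3 + 9×3 = 308
Proposal D: 11×1 + 8×4 + 11×3 + 17×1 + 10×1 + 14×1 + 13×2 + 9×1 = 152
Proposal E: 11×4 + 8×5 + 11×4 + 17×2 + 10×5 + 14×2 + 13×5 + 9×4 = 341

Proposal E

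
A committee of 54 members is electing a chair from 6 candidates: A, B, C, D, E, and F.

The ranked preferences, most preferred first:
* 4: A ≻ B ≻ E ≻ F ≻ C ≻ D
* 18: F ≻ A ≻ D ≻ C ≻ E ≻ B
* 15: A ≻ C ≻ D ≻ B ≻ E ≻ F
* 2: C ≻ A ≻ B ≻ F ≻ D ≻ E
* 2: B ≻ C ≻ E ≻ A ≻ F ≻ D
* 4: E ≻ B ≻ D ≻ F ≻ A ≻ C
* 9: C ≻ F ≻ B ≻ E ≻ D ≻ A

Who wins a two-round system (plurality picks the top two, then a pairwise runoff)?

Round 1 first-place votes: A 19, B 2, C 11, D 0, E 4, F 18. A and F advance.
Runoff: A is ranked above F on 23 ballots, F above A on 31.

F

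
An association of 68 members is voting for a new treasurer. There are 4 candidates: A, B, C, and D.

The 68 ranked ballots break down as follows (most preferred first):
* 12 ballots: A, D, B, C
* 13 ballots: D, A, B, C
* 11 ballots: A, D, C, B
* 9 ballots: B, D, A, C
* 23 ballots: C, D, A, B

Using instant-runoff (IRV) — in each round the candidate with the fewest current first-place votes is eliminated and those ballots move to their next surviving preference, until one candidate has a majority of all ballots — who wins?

Round 1: A 23, B 9, C 23, D 13. B eliminated.
Round 2: A 23, C 23, D 22. D eliminated.
Round 3: A 45, C 23. A has a majority (≥35).

A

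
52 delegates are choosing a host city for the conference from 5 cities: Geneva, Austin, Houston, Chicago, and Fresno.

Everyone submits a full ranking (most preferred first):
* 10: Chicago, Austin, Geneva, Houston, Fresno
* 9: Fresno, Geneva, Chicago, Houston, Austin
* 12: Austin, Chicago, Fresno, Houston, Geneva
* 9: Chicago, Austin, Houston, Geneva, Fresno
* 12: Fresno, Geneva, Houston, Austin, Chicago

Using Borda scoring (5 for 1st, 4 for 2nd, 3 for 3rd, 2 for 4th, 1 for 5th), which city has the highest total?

Geneva: 10×3 + 9×4 + 12×1 + 9×2 + 12×4 = 144
Austin: 10×4 + 9×1 + 12×5 + 9×4 + 12×2 = 169
Houston: 10×2 + 9×2 + 12×2 + 9×3 + 12×3 = 125
Chicago: 10×5 + 9×3 + 12×4 + 9×5 + 12×1 = 182
Fresno: 10×1 + 9×5 + 12×3 + 9×1 + 12×5 = 160

Chicago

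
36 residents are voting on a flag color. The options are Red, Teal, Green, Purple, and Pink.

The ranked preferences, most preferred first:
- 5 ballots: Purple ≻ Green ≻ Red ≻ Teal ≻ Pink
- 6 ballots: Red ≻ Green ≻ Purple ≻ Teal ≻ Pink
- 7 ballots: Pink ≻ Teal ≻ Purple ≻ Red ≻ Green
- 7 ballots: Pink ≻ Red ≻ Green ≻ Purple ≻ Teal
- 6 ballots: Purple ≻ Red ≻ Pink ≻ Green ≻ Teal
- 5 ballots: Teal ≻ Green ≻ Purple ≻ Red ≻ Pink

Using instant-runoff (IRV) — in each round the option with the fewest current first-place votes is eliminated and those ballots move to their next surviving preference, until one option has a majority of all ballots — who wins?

Round 1: Red 6, Teal 5, Green 0, Purple 11, Pink 14. Green eliminated.
Round 2: Red 6, Teal 5, Purple 11, Pink 14. Teal eliminated.
Round 3: Red 6, Purple 16, Pink 14. Red eliminated.
Round 4: Purple 22, Pink 14. Purple has a majority (≥19).

Purple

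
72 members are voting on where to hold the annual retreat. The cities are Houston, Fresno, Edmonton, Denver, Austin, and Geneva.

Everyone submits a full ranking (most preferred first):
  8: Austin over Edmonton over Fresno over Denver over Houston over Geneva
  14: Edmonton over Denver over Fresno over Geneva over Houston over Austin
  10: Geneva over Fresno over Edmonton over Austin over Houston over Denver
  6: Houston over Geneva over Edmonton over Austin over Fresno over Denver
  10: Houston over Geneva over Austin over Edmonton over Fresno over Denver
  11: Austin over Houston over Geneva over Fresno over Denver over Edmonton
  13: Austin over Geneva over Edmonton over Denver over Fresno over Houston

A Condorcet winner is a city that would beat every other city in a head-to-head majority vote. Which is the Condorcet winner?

Geneva vs Houston: 37–35
Geneva vs Fresno: 50–22
Geneva vs Edmonton: 50–22
Geneva vs Denver: 50–22
Geneva vs Austin: 40–32
Geneva beats every other city.

Geneva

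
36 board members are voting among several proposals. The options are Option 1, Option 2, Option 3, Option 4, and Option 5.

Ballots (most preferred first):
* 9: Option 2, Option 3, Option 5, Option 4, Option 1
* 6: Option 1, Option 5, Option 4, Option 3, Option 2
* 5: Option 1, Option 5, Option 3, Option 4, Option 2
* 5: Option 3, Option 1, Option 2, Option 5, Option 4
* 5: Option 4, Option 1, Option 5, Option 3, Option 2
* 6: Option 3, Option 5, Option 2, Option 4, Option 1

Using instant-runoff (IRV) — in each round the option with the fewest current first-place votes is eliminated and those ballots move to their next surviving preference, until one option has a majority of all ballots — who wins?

Round 1: Option 1 11, Option 2 9, Option 3 11, Option 4 5, Option 5 0. Option 5 eliminated.
Round 2: Option 1 11, Option 2 9, Option 3 11, Option 4 5. Option 4 eliminated.
Round 3: Option 1 16, Option 2 9, Option 3 11. Option 2 eliminated.
Round 4: Option 1 16, Option 3 20. Option 3 has a majority (≥19).

Option 3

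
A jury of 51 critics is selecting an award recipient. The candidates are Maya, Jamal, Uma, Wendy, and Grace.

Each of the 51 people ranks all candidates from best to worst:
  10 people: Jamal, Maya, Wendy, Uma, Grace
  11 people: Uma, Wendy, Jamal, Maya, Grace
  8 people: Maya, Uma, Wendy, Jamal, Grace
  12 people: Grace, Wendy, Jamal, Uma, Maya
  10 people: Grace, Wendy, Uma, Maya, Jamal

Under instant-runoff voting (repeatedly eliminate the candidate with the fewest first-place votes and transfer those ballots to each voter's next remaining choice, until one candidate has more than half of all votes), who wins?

Round 1: Maya 8, Jamal 10, Uma 11, Wendy 0, Grace 22. Wendy eliminated.
Round 2: Maya 8, Jamal 10, Uma 11, Grace 22. Maya eliminated.
Round 3: Jamal 10, Uma 19, Grace 22. Jamal eliminated.
Round 4: Uma 29, Grace 22. Uma has a majority (≥26).

Uma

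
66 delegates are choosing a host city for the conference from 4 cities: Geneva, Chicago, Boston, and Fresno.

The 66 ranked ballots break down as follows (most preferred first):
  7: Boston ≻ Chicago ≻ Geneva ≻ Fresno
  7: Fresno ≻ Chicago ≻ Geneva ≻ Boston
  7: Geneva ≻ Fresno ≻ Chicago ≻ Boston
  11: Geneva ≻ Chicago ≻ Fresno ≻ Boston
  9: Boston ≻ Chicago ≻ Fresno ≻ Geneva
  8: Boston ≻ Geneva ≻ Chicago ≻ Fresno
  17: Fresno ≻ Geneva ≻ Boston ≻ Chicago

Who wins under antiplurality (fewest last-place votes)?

Last-place votes: Geneva 9, Chicago 17, Boston 25, Fresno 15.

Geneva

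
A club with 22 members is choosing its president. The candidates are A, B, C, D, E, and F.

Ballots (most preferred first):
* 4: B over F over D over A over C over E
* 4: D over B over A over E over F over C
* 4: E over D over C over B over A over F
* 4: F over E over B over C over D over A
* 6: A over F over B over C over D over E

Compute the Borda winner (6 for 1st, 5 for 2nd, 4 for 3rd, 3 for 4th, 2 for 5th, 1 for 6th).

B

A: 4×3 + 4×4 + 4×2 + 4×1 + 6×6 = 76
B: 4×6 + 4×5 + 4×3 + 4×4 + 6×4 = 96
C: 4×2 + 4×1 + 4×4 + 4×3 + 6×3 = 58
D: 4×4 + 4×6 + 4×5 + 4×2 + 6×2 = 80
E: 4×1 + 4×3 + 4×6 + 4×5 + 6×1 = 66
F: 4×5 + 4×2 + 4×1 + 4×6 + 6×5 = 86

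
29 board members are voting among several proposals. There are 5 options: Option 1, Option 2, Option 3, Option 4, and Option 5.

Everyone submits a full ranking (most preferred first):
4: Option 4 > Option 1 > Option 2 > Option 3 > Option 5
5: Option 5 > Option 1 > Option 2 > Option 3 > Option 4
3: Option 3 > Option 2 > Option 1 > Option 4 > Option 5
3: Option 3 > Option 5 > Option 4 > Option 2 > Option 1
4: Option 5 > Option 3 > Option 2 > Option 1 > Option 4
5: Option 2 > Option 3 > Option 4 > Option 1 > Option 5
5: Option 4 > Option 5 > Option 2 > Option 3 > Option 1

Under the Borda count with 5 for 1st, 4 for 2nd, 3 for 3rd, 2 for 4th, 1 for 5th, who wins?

Option 2

Option 1: 4×4 + 5×4 + 3×3 + 3×1 + 4×2 + 5×2 + 5×1 = 71
Option 2: 4×3 + 5×3 + 3×4 + 3×2 + 4×3 + 5×5 + 5×3 = 97
Option 3: 4×2 + 5×2 + 3×5 + 3×5 + 4×4 + 5×4 + 5×2 = 94
Option 4: 4×5 + 5×1 + 3×2 + 3×3 + 4×1 + 5×3 + 5×5 = 84
Option 5: 4×1 + 5×5 + 3×1 + 3×4 + 4×5 + 5×1 + 5×4 = 89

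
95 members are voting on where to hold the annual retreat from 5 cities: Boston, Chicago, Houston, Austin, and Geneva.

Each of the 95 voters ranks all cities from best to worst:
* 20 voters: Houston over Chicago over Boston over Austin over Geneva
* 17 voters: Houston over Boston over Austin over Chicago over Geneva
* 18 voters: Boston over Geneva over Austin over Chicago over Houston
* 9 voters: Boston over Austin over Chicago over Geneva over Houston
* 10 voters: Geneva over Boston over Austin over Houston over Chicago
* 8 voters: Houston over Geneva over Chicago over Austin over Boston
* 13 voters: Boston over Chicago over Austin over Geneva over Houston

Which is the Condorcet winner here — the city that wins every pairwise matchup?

Boston vs Chicago: 67–28
Boston vs Houston: 50–45
Boston vs Austin: 87–8
Boston vs Geneva: 77–18
Boston beats every other city.

Boston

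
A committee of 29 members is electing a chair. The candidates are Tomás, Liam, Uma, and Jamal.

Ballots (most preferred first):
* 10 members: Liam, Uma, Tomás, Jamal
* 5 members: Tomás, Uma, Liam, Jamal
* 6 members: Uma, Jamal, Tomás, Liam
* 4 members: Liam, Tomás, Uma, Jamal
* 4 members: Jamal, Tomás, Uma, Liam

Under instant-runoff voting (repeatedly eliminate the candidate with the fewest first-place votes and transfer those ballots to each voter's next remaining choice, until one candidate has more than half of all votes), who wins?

Tomás

Round 1: Tomás 5, Liam 14, Uma 6, Jamal 4. Jamal eliminated.
Round 2: Tomás 9, Liam 14, Uma 6. Uma eliminated.
Round 3: Tomás 15, Liam 14. Tomás has a majority (≥15).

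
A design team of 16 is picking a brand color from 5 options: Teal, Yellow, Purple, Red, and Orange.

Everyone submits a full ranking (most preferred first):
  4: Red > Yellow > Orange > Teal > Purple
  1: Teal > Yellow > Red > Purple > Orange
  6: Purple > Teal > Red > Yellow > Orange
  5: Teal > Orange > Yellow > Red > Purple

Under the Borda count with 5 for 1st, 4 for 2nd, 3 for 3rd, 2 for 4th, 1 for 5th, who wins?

Teal: 4×2 + 1×5 + 6×4 + 5×5 = 62
Yellow: 4×4 + 1×4 + 6×2 + 5×3 = 47
Purple: 4×1 + 1×2 + 6×5 + 5×1 = 41
Red: 4×5 + 1×3 + 6×3 + 5×2 = 51
Orange: 4×3 + 1×1 + 6×1 + 5×4 = 39

Teal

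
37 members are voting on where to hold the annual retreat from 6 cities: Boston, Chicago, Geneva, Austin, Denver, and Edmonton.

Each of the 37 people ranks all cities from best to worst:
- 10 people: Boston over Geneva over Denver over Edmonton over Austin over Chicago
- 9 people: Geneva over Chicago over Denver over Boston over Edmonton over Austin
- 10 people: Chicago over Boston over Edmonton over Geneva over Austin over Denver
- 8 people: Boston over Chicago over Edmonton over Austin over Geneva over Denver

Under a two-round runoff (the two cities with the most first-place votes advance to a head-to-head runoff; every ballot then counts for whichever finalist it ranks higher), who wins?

Round 1 first-place votes: Boston 18, Chicago 10, Geneva 9, Austin 0, Denver 0, Edmonton 0. Boston and Chicago advance.
Runoff: Boston is ranked above Chicago on 18 ballots, Chicago above Boston on 19.

Chicago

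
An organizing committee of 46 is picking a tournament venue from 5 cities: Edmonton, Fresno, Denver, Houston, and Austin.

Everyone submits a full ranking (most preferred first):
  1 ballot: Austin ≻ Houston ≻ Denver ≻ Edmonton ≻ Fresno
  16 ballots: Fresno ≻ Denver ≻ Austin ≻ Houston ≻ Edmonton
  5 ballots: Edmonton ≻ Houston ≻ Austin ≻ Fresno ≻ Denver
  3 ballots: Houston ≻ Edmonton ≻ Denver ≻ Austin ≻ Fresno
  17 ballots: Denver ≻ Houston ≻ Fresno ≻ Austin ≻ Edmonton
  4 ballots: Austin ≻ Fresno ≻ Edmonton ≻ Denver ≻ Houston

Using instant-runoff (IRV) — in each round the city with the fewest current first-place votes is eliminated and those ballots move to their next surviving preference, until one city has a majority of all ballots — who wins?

Round 1: Edmonton 5, Fresno 16, Denver 17, Houston 3, Austin 5. Houston eliminated.
Round 2: Edmonton 8, Fresno 16, Denver 17, Austin 5. Austin eliminated.
Round 3: Edmonton 8, Fresno 20, Denver 18. Edmonton eliminated.
Round 4: Fresno 25, Denver 21. Fresno has a majority (≥24).

Fresno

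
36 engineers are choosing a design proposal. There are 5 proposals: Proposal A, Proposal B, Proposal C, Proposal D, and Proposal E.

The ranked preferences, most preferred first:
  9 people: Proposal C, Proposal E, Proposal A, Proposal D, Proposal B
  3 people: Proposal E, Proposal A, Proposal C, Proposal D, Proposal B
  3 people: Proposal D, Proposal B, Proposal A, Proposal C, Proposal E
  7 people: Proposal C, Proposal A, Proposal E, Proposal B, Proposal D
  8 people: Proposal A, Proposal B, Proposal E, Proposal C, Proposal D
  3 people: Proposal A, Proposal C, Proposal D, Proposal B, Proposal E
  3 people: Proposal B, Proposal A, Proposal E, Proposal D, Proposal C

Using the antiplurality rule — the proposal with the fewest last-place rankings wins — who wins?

Last-place votes: Proposal A 0, Proposal B 12, Proposal C 3, Proposal D 15, Proposal E 6.

Proposal A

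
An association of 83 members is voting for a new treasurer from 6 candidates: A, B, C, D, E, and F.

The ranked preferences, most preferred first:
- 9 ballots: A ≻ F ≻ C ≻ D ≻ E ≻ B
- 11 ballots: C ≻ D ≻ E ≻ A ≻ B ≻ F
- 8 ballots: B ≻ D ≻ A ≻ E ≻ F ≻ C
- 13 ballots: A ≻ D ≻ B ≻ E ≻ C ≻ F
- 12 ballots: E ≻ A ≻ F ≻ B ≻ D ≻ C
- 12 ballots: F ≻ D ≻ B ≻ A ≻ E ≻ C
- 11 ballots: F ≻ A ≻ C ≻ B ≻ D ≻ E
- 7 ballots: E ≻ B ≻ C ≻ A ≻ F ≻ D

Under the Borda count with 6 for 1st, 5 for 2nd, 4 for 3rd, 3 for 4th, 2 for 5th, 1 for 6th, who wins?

A

A: 9×6 + 11×3 + 8×4 + 13×6 + 12×5 + 12×3 + 11×5 + 7×3 = 369
B: 9×1 + 11×2 + 8×6 + 13×4 + 12×3 + 12×4 + 11×3 + 7×5 = 283
C: 9×4 + 11×6 + 8×1 + 13×2 + 12×1 + 12×1 + 11×4 + 7×4 = 232
D: 9×3 + 11×5 + 8×5 + 13×5 + 12×2 + 12×5 + 11×2 + 7×1 = 300
E: 9×2 + 11×4 + 8×3 + 13×3 + 12×6 + 12×2 + 11×1 + 7×6 = 274
F: 9×5 + 11×1 + 8×2 + 13×1 + 12×4 + 12×6 + 11×6 + 7×2 = 285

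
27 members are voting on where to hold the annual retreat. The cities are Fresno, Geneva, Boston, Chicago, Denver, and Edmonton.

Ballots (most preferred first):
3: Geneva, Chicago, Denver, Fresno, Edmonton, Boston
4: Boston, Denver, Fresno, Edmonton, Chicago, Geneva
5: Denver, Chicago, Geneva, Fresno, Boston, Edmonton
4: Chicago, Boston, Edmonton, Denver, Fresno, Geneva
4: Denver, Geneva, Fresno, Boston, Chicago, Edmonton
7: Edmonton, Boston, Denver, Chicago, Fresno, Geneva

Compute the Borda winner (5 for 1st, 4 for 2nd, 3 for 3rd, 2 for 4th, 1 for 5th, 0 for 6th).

Fresno: 3×2 + 4×3 + 5×2 + 4×1 + 4×3 + 7×1 = 51
Geneva: 3×5 + 4×0 + 5×3 + 4×0 + 4×4 + 7×0 = 46
Boston: 3×0 + 4×5 + 5×1 + 4×4 + 4×2 + 7×4 = 77
Chicago: 3×4 + 4×1 + 5×4 + 4×5 + 4×1 + 7×2 = 74
Denver: 3×3 + 4×4 + 5×5 + 4×2 + 4×5 + 7×3 = 99
Edmonton: 3×1 + 4×2 + 5×0 + 4×3 + 4×0 + 7×5 = 58

Denver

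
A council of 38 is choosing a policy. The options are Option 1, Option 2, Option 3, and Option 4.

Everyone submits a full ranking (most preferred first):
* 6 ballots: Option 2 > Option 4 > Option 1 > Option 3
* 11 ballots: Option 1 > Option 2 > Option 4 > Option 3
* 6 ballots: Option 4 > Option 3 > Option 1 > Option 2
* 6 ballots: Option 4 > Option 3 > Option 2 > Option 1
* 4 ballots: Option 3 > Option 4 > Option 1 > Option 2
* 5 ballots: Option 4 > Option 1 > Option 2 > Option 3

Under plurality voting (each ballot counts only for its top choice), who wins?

First-place votes: Option 1 11, Option 2 6, Option 3 4, Option 4 17.

Option 4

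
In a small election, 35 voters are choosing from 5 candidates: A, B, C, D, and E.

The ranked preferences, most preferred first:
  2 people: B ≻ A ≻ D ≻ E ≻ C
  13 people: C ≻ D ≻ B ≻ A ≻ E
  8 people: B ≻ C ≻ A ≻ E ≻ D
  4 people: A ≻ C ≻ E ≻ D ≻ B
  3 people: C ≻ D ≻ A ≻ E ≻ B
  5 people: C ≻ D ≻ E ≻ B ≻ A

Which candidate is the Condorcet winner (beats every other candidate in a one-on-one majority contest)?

C

C vs A: 29–6
C vs B: 25–10
C vs D: 33–2
C vs E: 33–2
C beats every other candidate.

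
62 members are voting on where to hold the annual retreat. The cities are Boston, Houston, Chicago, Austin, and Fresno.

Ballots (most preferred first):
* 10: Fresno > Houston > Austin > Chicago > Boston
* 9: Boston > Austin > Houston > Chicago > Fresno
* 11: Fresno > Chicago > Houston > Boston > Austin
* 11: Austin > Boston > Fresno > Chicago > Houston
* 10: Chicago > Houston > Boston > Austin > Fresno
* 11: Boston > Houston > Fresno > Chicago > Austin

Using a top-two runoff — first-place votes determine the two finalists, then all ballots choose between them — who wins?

Boston

Round 1 first-place votes: Boston 20, Houston 0, Chicago 10, Austin 11, Fresno 21. Fresno and Boston advance.
Runoff: Fresno is ranked above Boston on 21 ballots, Boston above Fresno on 41.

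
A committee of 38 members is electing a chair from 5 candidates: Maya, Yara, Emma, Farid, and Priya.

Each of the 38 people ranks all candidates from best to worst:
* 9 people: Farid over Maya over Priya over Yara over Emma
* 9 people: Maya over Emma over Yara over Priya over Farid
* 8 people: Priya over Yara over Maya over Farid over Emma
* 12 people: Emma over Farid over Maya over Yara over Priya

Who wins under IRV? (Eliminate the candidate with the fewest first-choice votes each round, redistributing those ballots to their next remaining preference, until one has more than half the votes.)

Round 1: Maya 9, Yara 0, Emma 12, Farid 9, Priya 8. Yara eliminated.
Round 2: Maya 9, Emma 12, Farid 9, Priya 8. Priya eliminated.
Round 3: Maya 17, Emma 12, Farid 9. Farid eliminated.
Round 4: Maya 26, Emma 12. Maya has a majority (≥20).

Maya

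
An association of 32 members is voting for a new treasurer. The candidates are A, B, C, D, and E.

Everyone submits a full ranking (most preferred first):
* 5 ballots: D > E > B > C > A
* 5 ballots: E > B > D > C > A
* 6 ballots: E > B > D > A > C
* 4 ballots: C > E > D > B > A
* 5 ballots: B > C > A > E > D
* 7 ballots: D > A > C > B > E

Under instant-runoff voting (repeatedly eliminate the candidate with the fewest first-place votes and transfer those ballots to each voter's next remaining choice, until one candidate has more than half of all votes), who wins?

E

Round 1: A 0, B 5, C 4, D 12, E 11. A eliminated.
Round 2: B 5, C 4, D 12, E 11. C eliminated.
Round 3: B 5, D 12, E 15. B eliminated.
Round 4: D 12, E 20. E has a majority (≥17).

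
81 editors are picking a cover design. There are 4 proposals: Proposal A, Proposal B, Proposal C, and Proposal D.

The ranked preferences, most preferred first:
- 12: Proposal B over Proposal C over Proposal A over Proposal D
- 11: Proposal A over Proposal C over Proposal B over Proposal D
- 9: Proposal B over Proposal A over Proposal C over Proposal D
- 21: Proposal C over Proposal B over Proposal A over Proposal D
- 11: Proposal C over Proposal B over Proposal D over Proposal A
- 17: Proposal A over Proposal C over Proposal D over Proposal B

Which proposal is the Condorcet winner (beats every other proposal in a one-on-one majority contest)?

Proposal C

Proposal C vs Proposal A: 44–37
Proposal C vs Proposal B: 60–21
Proposal C vs Proposal D: 81–0
Proposal C beats every other proposal.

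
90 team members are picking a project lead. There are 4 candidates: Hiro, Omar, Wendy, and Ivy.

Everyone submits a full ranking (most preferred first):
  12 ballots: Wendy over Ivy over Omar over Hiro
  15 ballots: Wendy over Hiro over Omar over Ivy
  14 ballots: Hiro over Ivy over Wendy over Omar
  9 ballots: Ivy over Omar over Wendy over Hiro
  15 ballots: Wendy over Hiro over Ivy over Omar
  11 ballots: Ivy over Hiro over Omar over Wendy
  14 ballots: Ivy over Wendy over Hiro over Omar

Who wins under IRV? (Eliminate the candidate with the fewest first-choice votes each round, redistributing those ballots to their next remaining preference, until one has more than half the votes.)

Round 1: Hiro 14, Omar 0, Wendy 42, Ivy 34. Omar eliminated.
Round 2: Hiro 14, Wendy 42, Ivy 34. Hiro eliminated.
Round 3: Wendy 42, Ivy 48. Ivy has a majority (≥46).

Ivy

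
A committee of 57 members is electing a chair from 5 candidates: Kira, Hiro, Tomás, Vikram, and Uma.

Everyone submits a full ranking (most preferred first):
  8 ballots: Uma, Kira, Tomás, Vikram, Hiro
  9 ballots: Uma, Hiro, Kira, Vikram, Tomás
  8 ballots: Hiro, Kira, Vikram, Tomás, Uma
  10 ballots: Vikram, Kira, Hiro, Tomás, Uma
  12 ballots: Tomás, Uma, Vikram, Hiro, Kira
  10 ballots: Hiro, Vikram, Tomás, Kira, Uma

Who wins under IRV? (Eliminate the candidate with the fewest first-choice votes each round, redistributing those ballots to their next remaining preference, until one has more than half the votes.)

Round 1: Kira 0, Hiro 18, Tomás 12, Vikram 10, Uma 17. Kira eliminated.
Round 2: Hiro 18, Tomás 12, Vikram 10, Uma 17. Vikram eliminated.
Round 3: Hiro 28, Tomás 12, Uma 17. Tomás eliminated.
Round 4: Hiro 28, Uma 29. Uma has a majority (≥29).

Uma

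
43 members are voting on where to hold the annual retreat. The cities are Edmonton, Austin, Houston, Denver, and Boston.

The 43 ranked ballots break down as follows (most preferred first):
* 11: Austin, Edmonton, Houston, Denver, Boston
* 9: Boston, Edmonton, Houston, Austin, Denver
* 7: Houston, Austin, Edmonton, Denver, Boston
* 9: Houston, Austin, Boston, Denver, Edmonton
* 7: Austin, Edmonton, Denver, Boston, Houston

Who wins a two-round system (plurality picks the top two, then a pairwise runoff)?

Round 1 first-place votes: Edmonton 0, Austin 18, Houston 16, Denver 0, Boston 9. Austin and Houston advance.
Runoff: Austin is ranked above Houston on 18 ballots, Houston above Austin on 25.

Houston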